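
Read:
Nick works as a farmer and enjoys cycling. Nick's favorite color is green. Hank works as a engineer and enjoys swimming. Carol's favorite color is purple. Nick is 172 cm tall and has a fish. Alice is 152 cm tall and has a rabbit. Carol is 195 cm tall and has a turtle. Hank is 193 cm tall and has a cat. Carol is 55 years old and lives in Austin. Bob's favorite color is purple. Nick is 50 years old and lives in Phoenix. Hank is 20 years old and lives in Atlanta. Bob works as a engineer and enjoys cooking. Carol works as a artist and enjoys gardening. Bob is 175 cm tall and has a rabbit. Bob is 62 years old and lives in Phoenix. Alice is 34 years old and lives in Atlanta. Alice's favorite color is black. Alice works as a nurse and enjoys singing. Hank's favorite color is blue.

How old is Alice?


Alice is 34 years old

34


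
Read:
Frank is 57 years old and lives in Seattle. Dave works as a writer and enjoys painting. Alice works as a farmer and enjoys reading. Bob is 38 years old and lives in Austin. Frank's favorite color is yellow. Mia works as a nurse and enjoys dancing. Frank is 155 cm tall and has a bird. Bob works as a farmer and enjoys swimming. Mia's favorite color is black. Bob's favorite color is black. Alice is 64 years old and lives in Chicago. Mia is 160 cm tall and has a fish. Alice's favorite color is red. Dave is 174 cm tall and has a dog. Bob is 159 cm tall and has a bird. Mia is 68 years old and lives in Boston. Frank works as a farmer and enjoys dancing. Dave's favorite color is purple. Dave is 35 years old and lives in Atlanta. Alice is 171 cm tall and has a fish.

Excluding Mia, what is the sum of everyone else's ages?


Sum (excluding Mia): 194

194


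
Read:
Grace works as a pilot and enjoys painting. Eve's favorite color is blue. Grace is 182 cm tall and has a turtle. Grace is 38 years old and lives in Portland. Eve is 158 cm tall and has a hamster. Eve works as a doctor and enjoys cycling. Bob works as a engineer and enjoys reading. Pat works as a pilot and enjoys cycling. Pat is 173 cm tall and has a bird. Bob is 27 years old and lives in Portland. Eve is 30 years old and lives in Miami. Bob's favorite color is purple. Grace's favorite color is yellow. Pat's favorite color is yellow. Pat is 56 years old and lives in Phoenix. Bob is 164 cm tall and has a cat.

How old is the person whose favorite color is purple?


Person with favorite color=purple is Bob, age 27

27


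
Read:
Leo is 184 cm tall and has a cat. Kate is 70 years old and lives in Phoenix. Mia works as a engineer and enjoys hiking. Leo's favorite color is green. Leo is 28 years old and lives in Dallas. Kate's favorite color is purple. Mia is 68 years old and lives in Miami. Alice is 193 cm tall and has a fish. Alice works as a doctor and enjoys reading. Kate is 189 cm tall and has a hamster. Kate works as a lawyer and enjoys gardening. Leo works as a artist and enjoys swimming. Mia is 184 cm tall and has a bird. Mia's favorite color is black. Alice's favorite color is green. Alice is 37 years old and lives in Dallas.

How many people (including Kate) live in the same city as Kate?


Kate lives in Phoenix. Count = 1

1


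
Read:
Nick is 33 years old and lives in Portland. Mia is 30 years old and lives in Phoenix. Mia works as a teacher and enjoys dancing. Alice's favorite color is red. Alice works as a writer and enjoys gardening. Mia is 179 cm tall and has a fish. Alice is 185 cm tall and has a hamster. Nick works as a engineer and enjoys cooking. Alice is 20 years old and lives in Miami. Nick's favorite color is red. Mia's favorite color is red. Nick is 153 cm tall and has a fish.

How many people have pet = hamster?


Count: 1

1


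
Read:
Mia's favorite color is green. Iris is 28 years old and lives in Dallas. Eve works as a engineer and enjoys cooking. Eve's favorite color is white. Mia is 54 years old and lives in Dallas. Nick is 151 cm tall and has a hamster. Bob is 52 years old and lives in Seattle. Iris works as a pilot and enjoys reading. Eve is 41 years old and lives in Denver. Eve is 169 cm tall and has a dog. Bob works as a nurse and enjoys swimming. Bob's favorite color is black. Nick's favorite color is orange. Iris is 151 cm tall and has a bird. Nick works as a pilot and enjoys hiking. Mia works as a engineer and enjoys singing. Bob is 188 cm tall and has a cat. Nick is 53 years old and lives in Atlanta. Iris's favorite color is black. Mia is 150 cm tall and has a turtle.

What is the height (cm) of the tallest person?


Tallest: Bob at 188 cm

188


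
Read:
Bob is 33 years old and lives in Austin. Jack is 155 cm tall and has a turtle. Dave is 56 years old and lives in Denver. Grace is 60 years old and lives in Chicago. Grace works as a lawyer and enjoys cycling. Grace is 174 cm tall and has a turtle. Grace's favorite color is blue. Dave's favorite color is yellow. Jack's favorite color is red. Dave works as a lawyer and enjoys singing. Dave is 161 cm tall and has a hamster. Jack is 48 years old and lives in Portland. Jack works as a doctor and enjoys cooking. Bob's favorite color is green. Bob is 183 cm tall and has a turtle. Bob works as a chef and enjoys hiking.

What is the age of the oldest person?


Oldest: Grace at 60

60


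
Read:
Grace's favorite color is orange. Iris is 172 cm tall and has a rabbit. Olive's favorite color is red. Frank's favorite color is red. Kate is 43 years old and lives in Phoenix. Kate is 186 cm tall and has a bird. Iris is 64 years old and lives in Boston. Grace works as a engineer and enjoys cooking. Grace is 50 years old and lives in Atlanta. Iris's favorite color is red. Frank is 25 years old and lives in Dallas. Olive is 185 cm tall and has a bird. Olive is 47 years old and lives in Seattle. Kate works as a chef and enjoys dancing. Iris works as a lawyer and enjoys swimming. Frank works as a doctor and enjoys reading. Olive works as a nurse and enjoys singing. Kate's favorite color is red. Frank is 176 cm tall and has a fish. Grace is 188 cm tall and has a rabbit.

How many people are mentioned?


People: Frank, Kate, Iris, Grace, Olive. Count = 5

5


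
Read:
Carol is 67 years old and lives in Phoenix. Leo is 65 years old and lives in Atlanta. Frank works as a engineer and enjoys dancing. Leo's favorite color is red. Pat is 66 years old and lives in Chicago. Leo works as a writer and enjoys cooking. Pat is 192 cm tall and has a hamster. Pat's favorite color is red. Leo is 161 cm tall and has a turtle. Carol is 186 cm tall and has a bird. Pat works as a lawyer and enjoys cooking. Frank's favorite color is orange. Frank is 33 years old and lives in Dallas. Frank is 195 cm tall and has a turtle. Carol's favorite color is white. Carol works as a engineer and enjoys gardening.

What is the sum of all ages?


66+33+65+67 = 231

231


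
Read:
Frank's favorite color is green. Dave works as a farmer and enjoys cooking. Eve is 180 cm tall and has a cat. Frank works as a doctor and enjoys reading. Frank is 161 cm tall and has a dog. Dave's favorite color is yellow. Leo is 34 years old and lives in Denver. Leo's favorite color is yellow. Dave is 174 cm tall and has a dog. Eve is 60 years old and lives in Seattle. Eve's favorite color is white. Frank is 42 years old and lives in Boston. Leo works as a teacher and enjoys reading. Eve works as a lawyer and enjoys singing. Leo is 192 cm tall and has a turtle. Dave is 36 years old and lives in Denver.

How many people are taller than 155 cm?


Taller than 155: 4

4


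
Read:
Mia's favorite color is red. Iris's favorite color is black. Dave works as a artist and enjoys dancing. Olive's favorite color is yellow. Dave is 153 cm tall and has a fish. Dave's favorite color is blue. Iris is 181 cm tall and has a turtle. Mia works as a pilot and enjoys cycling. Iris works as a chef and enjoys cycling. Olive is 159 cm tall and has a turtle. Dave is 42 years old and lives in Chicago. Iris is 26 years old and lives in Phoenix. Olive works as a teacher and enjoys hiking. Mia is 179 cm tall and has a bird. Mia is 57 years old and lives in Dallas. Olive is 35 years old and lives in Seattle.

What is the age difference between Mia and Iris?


|57 - 26| = 31

31


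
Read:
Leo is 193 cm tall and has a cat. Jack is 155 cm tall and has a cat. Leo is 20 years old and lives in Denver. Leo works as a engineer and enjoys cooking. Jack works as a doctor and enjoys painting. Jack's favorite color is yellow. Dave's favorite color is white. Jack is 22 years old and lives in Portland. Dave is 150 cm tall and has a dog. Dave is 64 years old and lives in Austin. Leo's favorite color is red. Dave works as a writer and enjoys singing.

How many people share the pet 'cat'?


Count: 2

2


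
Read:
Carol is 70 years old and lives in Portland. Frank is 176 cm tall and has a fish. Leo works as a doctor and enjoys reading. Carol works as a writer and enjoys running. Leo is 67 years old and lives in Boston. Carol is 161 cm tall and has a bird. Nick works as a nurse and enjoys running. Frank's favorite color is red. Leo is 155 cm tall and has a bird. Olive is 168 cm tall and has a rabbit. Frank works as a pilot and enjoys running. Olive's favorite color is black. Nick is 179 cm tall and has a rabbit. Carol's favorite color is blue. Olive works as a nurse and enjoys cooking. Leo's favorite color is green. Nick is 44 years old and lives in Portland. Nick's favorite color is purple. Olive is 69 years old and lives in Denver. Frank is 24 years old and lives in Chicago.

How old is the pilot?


The pilot is Frank, age 24

24


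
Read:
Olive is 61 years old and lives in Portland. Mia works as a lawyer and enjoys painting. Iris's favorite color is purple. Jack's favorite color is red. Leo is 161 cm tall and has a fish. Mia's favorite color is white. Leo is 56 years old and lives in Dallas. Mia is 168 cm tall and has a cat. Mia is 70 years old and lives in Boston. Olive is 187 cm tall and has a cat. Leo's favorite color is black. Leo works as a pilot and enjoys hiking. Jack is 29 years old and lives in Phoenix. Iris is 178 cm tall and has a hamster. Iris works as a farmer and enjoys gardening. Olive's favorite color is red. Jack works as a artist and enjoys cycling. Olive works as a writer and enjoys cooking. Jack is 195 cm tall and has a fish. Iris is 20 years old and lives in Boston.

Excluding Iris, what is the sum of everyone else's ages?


Sum (excluding Iris): 216

216


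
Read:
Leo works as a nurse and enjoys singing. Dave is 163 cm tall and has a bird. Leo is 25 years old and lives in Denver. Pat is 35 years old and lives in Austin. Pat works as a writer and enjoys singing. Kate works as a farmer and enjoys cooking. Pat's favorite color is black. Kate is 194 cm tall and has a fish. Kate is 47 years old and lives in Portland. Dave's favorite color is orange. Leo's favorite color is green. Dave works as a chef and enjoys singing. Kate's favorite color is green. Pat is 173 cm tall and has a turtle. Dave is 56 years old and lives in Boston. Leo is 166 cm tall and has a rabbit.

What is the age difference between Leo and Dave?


|25 - 56| = 31

31


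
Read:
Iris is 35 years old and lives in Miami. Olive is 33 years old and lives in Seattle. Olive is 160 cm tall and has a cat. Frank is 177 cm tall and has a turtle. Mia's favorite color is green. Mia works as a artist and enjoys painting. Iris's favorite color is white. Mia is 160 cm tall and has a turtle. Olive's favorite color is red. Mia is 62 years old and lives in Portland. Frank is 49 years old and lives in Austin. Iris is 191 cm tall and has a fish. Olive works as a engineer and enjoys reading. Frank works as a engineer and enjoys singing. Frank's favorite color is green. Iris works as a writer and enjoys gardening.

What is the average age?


Sum=179, n=4, avg=44.75

44.75


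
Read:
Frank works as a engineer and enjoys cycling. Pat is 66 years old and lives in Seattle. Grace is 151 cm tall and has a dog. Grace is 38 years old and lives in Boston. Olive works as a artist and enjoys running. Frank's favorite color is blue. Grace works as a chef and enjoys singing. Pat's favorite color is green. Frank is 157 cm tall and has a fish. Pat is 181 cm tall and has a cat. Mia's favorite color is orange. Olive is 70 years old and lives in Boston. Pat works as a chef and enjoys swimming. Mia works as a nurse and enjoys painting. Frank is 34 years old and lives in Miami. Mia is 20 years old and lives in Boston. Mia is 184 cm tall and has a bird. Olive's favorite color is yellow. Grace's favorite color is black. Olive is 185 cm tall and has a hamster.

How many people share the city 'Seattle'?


Count: 1

1


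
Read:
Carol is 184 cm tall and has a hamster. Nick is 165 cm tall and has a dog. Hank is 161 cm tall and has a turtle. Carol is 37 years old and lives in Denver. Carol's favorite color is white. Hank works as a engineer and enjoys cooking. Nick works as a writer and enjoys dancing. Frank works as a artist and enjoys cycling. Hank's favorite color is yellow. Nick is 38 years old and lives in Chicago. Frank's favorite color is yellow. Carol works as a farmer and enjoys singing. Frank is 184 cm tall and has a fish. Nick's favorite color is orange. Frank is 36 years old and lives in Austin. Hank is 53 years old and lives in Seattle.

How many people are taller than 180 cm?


Taller than 180: 2

2


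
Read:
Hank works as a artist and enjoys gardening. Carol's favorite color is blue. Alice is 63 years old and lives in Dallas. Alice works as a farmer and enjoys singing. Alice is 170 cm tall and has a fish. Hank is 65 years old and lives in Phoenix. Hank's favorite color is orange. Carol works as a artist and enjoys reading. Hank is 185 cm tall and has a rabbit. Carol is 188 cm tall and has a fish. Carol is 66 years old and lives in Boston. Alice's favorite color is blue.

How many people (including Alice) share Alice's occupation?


Alice is a farmer. Count = 1

1


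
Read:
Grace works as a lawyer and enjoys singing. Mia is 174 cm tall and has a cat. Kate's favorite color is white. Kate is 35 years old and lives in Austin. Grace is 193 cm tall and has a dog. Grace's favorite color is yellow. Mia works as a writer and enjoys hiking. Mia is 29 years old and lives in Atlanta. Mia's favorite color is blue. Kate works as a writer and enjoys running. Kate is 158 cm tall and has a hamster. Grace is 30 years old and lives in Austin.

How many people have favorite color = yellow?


Count: 1

1


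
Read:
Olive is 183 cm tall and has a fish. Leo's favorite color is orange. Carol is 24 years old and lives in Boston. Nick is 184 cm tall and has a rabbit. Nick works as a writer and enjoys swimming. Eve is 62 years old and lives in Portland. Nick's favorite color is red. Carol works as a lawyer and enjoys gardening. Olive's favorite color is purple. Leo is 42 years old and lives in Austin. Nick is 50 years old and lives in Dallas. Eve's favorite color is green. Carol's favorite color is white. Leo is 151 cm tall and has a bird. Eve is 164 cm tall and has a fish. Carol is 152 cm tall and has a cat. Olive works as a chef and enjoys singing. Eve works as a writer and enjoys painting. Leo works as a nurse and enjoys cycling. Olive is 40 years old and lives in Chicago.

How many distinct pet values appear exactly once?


Unique pet values: 3

3


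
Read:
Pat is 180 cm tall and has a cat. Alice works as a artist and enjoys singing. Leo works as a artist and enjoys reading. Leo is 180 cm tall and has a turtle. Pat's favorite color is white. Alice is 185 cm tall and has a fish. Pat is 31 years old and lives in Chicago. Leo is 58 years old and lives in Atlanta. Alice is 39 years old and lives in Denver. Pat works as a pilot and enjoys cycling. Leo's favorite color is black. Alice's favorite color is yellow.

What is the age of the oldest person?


Oldest: Leo at 58

58


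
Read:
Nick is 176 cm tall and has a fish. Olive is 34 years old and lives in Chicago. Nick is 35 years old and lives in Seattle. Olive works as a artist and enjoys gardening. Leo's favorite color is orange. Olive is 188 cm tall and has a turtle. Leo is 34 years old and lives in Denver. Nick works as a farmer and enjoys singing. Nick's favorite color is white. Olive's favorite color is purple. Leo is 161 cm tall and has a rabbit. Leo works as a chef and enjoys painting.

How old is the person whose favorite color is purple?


Person with favorite color=purple is Olive, age 34

34


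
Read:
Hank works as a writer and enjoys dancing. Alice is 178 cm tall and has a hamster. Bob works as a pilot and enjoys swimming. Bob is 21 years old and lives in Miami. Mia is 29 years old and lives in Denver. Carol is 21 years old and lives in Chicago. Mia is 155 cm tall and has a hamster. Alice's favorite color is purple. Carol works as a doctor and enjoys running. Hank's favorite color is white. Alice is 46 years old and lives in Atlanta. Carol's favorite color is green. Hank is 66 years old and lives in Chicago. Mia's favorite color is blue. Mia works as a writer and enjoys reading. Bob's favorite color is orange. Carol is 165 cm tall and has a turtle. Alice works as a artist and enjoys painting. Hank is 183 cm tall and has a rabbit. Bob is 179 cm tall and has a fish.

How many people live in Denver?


Count in Denver: 1

1


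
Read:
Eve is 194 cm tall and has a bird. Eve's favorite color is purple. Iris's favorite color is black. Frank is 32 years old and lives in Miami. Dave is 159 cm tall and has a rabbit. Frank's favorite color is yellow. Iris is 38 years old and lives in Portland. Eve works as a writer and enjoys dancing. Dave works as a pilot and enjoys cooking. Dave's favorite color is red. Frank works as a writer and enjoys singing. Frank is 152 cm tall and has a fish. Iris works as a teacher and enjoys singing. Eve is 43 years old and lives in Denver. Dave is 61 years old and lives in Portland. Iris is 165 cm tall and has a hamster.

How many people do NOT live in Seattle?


Not in Seattle: 4

4


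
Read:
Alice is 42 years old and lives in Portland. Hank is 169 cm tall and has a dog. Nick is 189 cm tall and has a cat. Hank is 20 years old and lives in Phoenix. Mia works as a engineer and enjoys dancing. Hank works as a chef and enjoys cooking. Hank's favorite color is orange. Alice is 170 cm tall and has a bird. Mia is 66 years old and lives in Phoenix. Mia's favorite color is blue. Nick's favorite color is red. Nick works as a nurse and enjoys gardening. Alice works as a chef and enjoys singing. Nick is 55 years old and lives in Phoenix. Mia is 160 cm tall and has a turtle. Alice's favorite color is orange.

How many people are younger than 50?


Filter: 2

2


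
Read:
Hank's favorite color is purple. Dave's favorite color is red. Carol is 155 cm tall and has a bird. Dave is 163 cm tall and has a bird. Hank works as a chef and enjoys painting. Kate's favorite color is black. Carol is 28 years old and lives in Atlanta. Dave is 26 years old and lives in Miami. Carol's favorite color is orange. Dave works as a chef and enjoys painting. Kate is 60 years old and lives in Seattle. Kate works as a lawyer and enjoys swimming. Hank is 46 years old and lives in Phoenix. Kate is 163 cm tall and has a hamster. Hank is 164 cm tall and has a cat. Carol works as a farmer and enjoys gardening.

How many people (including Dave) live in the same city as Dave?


Dave lives in Miami. Count = 1

1


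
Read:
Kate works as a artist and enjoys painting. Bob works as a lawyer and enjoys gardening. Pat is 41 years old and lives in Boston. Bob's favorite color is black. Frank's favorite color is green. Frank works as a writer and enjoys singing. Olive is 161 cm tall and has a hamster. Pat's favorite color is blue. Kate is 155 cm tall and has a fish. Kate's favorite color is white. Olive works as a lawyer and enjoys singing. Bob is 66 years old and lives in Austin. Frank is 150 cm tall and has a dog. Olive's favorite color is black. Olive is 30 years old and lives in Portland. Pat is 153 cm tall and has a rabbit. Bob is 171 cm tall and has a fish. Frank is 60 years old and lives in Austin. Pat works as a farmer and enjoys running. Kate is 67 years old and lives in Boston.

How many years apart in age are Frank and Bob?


60 vs 66, diff = 6

6


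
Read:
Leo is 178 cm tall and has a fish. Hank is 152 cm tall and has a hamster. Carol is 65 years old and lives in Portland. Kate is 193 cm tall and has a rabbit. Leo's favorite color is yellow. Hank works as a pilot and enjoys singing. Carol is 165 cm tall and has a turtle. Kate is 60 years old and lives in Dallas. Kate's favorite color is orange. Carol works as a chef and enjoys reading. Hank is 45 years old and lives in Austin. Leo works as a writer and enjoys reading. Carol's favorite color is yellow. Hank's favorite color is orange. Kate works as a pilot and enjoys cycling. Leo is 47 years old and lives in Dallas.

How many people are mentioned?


People: Hank, Kate, Carol, Leo. Count = 4

4


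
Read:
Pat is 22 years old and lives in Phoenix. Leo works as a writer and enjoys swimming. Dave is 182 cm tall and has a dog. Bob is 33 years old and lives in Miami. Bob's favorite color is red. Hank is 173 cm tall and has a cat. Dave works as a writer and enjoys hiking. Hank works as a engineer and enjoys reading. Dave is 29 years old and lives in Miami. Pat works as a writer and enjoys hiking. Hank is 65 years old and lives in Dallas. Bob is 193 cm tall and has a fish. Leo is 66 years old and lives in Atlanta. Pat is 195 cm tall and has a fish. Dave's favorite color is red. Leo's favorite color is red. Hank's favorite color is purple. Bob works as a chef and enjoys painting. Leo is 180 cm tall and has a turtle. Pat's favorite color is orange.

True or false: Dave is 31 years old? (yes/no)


Dave is actually 29. no

no


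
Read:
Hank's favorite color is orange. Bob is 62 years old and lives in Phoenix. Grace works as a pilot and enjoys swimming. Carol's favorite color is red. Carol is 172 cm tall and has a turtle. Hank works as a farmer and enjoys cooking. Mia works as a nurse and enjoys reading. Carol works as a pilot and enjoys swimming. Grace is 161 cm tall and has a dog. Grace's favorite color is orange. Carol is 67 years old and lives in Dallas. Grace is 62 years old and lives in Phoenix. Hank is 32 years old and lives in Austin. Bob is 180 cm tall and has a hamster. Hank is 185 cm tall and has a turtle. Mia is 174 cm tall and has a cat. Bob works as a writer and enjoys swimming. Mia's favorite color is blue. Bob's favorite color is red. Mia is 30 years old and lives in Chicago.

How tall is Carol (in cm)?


Carol is 172 cm tall

172


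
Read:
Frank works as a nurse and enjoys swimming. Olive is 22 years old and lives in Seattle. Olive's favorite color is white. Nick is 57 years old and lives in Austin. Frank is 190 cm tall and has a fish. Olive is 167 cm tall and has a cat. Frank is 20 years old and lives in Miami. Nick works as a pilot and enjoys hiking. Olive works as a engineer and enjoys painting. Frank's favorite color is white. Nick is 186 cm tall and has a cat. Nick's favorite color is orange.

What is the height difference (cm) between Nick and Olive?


|186 - 167| = 19

19


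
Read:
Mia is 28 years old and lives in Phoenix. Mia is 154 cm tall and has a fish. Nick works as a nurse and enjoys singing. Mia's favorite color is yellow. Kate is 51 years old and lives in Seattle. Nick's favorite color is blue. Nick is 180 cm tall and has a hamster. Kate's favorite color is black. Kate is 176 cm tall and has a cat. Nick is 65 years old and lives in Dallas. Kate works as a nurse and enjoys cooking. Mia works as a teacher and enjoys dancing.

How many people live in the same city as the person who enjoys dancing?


Person with hobby dancing is Mia, city Phoenix. Count = 1

1


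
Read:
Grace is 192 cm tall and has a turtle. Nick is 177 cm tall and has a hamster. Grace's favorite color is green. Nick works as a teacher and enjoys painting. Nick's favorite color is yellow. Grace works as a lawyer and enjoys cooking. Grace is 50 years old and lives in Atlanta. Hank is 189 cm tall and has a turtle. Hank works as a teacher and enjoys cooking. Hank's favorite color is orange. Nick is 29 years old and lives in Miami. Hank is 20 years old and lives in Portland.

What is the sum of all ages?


29+50+20 = 99

99


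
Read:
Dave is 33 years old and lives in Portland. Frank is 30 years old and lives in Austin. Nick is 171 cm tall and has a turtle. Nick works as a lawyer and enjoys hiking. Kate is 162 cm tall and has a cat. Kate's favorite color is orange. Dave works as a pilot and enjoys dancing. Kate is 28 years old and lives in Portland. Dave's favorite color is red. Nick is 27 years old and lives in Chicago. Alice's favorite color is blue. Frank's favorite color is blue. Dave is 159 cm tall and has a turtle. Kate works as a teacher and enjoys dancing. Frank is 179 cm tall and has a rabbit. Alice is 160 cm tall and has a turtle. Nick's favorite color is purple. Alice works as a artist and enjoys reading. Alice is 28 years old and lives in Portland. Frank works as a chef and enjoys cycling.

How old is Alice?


Alice is 28 years old

28


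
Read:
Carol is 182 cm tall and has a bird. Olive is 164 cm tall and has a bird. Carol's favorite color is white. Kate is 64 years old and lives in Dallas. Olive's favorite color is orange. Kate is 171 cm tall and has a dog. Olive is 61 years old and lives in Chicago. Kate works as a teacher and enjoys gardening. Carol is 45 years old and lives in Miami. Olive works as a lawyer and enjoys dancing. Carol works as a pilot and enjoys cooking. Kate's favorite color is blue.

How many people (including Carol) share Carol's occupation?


Carol is a pilot. Count = 1

1


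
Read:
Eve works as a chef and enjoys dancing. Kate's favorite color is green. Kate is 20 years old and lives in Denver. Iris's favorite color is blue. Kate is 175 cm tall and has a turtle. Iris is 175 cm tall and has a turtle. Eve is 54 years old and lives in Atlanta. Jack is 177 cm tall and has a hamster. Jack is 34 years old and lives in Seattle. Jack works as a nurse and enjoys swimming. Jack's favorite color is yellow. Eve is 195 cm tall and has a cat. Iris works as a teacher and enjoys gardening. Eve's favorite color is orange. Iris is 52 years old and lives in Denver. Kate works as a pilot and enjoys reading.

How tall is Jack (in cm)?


Jack is 177 cm tall

177


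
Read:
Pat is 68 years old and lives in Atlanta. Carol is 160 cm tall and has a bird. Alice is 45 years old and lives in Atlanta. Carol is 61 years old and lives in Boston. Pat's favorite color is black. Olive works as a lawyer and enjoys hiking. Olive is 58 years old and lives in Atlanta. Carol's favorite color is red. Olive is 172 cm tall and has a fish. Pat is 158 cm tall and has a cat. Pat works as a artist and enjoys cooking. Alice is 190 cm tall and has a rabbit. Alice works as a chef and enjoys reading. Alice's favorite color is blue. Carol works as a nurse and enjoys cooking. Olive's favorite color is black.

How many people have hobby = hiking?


Count: 1

1


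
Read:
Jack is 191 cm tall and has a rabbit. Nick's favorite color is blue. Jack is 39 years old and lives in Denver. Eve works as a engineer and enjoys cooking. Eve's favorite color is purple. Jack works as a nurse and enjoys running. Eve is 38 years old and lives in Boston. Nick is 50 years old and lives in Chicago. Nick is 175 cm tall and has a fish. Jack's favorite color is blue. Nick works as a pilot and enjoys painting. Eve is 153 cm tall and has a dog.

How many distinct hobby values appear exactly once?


Unique hobby values: 3

3


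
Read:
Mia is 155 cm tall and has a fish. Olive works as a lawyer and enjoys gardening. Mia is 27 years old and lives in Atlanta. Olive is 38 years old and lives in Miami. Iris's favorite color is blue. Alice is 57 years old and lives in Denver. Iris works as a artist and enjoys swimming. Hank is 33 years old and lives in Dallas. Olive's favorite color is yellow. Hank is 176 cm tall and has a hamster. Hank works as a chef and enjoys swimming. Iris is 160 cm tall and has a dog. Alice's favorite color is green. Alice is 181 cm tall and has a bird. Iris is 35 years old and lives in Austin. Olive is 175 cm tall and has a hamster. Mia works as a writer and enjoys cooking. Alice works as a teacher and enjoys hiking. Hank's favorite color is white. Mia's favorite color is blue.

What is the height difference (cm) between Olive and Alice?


|175 - 181| = 6

6


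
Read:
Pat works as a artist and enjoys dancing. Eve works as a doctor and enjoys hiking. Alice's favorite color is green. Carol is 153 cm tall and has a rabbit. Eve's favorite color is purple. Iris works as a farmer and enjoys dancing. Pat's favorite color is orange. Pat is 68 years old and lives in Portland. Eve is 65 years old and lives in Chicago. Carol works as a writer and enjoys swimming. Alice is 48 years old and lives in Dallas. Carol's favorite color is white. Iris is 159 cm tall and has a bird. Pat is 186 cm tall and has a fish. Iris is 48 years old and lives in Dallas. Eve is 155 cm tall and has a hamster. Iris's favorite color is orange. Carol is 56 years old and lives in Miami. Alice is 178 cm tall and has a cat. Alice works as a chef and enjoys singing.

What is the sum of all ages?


48+48+56+65+68 = 285

285


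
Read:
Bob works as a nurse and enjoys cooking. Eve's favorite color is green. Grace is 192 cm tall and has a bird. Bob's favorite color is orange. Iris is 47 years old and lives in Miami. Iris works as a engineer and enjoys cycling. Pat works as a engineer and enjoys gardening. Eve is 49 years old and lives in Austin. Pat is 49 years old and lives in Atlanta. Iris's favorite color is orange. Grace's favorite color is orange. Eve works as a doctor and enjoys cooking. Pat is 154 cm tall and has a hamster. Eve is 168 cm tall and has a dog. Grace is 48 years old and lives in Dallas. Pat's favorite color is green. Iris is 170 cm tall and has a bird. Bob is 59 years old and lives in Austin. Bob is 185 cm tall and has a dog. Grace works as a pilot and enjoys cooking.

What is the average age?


Sum=252, n=5, avg=50.4

50.4


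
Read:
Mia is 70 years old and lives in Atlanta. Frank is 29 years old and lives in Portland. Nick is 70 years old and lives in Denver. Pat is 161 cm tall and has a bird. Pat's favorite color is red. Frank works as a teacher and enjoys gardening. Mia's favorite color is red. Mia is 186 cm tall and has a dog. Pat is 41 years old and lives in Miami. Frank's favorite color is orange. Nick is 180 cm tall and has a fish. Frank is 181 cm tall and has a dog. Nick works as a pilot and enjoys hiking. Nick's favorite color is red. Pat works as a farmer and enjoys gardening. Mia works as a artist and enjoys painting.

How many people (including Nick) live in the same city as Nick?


Nick lives in Denver. Count = 1

1


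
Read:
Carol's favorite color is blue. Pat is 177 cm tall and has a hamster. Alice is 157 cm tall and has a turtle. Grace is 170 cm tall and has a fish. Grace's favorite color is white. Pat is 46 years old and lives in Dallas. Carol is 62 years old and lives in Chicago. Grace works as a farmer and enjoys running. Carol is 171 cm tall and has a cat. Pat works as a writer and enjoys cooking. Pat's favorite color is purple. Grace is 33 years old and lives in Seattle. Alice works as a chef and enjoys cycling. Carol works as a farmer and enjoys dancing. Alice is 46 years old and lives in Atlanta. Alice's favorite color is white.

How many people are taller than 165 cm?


Taller than 165: 3

3


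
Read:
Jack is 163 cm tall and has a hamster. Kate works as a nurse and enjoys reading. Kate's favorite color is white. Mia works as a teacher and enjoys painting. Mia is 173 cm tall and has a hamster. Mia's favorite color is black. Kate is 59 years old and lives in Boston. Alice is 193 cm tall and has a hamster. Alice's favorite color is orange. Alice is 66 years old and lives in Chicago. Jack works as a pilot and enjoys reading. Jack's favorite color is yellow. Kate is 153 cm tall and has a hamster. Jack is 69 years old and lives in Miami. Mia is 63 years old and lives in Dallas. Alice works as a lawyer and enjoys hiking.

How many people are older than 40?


Filter: 4

4


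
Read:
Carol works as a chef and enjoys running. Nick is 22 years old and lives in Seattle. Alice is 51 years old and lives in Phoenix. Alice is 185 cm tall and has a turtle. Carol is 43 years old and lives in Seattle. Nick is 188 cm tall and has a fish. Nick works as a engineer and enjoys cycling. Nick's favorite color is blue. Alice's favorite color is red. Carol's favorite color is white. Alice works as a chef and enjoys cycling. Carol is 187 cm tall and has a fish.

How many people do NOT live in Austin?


Not in Austin: 3

3


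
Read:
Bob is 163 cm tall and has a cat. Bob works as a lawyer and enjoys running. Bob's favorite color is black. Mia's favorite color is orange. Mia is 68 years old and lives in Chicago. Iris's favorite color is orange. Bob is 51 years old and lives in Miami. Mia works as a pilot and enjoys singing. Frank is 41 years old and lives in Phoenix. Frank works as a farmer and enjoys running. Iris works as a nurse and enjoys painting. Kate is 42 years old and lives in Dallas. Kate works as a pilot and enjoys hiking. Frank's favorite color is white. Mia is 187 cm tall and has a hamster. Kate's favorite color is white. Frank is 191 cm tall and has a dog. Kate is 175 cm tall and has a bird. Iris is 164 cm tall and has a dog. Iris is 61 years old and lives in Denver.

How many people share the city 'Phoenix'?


Count: 1

1


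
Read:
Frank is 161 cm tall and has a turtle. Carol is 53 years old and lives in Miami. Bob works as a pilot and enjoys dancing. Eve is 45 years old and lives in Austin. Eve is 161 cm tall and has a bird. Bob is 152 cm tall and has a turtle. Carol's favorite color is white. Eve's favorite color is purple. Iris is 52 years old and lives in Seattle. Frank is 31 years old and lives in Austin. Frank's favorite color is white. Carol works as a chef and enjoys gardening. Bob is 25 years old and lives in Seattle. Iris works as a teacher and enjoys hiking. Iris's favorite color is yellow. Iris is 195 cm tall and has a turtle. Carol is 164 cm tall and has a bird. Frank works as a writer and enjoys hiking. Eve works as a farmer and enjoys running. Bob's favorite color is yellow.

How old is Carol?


Carol is 53 years old

53


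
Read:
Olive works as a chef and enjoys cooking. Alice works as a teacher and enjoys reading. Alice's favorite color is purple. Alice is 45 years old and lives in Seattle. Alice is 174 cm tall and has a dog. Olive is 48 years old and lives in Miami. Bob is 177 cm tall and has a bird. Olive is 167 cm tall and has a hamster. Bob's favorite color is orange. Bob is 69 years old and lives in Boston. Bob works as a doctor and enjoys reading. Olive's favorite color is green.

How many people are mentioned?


People: Olive, Alice, Bob. Count = 3

3


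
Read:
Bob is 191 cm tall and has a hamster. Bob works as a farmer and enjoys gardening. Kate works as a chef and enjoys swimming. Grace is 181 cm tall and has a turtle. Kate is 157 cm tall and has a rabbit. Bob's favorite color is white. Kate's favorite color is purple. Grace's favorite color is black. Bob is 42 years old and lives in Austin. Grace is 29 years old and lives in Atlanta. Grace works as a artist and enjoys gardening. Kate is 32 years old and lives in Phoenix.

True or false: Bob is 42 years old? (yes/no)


Bob is actually 42. yes

yes


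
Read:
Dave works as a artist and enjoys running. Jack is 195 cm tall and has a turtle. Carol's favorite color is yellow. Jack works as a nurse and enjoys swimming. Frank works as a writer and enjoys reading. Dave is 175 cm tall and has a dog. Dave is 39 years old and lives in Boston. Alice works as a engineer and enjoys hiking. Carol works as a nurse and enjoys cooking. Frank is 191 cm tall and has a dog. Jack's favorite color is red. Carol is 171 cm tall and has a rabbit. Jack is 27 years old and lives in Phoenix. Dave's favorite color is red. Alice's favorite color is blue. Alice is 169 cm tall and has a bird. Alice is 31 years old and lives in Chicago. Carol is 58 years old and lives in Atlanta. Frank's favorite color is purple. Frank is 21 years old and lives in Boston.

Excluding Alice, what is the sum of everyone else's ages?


Sum (excluding Alice): 145

145


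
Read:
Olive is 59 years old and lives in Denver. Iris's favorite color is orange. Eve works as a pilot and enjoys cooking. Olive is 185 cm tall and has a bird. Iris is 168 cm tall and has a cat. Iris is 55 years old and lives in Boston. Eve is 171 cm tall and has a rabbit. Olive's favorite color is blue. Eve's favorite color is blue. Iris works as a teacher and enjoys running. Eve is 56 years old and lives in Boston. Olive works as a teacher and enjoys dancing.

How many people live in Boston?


Count in Boston: 2

2


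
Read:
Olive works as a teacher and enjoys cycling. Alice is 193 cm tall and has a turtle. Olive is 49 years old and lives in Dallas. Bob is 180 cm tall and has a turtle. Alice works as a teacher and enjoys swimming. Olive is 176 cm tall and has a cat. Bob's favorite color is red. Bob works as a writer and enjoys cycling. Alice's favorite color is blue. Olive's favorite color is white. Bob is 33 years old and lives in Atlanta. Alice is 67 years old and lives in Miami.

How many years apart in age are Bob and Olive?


33 vs 49, diff = 16

16


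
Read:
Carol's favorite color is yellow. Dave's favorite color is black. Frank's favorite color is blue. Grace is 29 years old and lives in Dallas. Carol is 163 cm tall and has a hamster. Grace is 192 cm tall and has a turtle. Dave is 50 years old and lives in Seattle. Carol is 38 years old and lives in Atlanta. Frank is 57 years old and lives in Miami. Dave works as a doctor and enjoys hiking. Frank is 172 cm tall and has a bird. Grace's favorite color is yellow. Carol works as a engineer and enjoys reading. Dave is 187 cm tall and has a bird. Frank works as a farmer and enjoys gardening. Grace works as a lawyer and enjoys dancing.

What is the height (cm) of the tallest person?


Tallest: Grace at 192 cm

192


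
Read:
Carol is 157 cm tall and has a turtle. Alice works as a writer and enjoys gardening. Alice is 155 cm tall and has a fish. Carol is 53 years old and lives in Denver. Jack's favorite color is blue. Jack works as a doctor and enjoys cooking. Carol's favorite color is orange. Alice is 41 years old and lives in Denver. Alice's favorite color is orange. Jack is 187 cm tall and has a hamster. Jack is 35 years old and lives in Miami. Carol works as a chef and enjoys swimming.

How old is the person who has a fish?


Person with fish is Alice, age 41

41


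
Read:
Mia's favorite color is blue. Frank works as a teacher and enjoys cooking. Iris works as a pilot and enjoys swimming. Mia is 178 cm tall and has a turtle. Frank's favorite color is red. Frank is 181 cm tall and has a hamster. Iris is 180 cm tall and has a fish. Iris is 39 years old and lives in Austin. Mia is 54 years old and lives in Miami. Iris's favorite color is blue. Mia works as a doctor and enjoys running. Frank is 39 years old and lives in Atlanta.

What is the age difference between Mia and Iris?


|54 - 39| = 15

15


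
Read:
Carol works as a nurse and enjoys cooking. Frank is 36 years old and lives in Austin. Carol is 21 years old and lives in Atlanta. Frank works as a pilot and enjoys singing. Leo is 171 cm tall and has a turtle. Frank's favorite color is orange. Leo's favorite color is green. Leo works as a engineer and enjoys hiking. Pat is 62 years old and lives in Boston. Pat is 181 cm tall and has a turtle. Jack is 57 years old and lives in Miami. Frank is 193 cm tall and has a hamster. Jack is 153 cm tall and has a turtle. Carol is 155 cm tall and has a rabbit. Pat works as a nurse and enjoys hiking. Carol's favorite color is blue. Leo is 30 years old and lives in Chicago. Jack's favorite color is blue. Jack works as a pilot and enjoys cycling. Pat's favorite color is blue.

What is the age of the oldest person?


Oldest: Pat at 62

62
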